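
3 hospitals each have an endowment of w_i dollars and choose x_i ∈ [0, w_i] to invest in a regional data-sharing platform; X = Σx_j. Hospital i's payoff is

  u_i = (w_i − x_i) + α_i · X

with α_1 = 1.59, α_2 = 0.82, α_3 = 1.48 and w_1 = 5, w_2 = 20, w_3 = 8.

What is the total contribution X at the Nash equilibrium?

13

∂u_i/∂x_i = α_i − 1, so hospital i contributes w_i if α_i > 1, else 0.
α_i > 1 for i ∈ {1, 3}; NE contributions (5, 0, 8), X = 13.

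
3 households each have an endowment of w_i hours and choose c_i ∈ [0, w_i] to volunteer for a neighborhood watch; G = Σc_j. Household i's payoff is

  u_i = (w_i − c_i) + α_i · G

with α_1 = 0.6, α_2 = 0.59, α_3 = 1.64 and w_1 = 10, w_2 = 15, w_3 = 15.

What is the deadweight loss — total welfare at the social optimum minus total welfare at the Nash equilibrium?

45.75

∂u_i/∂c_i = α_i − 1, so household i contributes w_i if α_i > 1, else 0.
α_i > 1 for i ∈ {3}; NE contributions (0, 0, 15), G = 15.
W^NE = Σw_i − G^NE + (Σα_i)·G^NE = 40 + 1.83·15 = 67.45.
Planner: ∂(Σu_j)/∂c_i = Σα_j − 1 = 1.83 > 0, so everyone contributes w_i; G^SO = 40, W^SO = 40 + 1.83·40 = 113.2.
Deadweight loss = 45.75.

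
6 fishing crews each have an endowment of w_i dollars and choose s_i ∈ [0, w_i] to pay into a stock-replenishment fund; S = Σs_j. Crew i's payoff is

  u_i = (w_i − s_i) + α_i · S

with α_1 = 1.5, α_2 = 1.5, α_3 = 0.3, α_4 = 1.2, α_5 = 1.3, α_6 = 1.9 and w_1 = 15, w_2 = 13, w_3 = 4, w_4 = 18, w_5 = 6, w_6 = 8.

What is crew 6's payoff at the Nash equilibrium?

∂u_i/∂s_i = α_i − 1, so crew i contributes w_i if α_i > 1, else 0.
α_i > 1 for i ∈ {1, 2, 4, 5, 6}; NE contributions (15, 13, 0, 18, 6, 8), S = 60.
u_6 = (8 − 8) + 1.9·60 = 114.

114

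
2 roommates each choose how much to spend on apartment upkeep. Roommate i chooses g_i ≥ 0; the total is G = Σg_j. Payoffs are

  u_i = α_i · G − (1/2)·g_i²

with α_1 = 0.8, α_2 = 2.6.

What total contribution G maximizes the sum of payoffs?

Planner FOC: ∂(Σu_j)/∂g_i = (Σα_j) − g_i = 0, so g_i^SO = Σα_j = 3.4 for every i; G^SO = 6.8.

6.8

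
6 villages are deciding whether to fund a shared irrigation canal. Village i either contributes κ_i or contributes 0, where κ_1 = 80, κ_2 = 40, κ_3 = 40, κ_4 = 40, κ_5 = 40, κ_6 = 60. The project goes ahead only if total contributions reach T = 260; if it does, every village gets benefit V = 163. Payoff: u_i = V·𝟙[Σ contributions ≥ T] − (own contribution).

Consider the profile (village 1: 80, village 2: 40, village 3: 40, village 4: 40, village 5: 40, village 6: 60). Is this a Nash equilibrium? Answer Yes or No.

No

Total = 300 ≥ 260: provided.
Village 1 (pledges 80, payoff 83): dropping to 0 → total 220, payoff 0. No gain.
Village 2 (pledges 40, payoff 123): dropping to 0 → total 260, payoff 163. Profitable deviation.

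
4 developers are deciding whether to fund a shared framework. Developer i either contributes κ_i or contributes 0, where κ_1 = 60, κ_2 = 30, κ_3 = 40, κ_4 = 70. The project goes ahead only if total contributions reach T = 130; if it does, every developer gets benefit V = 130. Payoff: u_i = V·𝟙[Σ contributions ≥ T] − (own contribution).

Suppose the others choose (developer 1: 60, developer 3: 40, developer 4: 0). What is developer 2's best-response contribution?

Others' total = 100. Contributing 30 brings total to 130 ≥ 130: gain V − κ_2 = 100.
Best response: 30.

30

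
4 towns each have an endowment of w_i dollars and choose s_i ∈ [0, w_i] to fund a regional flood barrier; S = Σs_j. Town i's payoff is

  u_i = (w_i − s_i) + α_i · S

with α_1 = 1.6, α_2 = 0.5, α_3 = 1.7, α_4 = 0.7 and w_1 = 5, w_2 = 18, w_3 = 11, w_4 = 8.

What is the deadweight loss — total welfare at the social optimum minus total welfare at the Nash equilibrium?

∂u_i/∂s_i = α_i − 1, so town i contributes w_i if α_i > 1, else 0.
α_i > 1 for i ∈ {1, 3}; NE contributions (5, 0, 11, 0), S = 16.
W^NE = Σw_i − S^NE + (Σα_i)·S^NE = 42 + 3.5·16 = 98.
Planner: ∂(Σu_j)/∂s_i = Σα_j − 1 = 3.5 > 0, so everyone contributes w_i; S^SO = 42, W^SO = 42 + 3.5·42 = 189.
Deadweight loss = 91.

91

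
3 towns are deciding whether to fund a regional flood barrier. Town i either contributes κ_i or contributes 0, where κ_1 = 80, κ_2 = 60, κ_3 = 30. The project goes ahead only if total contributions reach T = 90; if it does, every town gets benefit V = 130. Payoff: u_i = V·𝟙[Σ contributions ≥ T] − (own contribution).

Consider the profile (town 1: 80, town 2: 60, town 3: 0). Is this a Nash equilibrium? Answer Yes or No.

Total = 140 ≥ 90: provided.
Town 1 (pledges 80, payoff 50): dropping to 0 → total 60, payoff 0. No gain.
Town 2 (pledges 60, payoff 70): dropping to 0 → total 80, payoff 0. No gain.
Town 3 (pledges 0, payoff 130): pledging 30 → total 170, payoff 100. No gain.

Yes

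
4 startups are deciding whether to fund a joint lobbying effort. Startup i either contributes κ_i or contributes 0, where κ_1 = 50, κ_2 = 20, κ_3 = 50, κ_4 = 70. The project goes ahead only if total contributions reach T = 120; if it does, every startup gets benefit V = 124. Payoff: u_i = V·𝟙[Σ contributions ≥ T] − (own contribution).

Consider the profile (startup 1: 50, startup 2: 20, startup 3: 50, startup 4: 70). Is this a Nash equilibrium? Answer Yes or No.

Total = 190 ≥ 120: provided.
Startup 1 (pledges 50, payoff 74): dropping to 0 → total 140, payoff 124. Profitable deviation.

No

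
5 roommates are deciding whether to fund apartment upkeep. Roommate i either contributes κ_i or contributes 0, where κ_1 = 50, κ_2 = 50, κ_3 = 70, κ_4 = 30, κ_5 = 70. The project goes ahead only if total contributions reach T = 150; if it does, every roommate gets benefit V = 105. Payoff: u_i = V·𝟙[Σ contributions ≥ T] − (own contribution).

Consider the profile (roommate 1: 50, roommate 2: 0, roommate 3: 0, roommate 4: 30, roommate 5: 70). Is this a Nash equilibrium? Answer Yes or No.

Yes

Total = 150 ≥ 150: provided.
Roommate 1 (pledges 50, payoff 55): dropping to 0 → total 100, payoff 0. No gain.
Roommate 2 (pledges 0, payoff 105): pledging 50 → total 200, payoff 55. No gain.
Roommate 3 (pledges 0, payoff 105): pledging 70 → total 220, payoff 35. No gain.
Roommate 4 (pledges 30, payoff 75): dropping to 0 → total 120, payoff 0. No gain.
Roommate 5 (pledges 70, payoff 35): dropping to 0 → total 80, payoff 0. No gain.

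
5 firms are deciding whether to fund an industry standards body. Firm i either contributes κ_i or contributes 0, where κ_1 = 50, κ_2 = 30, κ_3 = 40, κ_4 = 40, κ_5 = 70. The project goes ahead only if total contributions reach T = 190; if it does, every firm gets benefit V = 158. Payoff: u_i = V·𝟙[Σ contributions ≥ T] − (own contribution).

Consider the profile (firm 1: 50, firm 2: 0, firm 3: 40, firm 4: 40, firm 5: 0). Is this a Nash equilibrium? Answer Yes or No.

Total = 130 < 190: not provided.
Firm 1 (pledges 50, payoff -50): dropping to 0 → total 80, payoff 0. Profitable deviation.

No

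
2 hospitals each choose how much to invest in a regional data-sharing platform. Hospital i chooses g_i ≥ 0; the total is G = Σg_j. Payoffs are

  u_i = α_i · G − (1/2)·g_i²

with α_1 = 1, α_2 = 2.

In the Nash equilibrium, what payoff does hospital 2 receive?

4

Hospital i's FOC: ∂u_i/∂g_i = α_i − g_i = 0, so g_i* = α_i.
NE contributions = (1, 2); G = 3.
u_2 = α_2·G − ½·(g_2)² = 2·3 − ½·2² = 4.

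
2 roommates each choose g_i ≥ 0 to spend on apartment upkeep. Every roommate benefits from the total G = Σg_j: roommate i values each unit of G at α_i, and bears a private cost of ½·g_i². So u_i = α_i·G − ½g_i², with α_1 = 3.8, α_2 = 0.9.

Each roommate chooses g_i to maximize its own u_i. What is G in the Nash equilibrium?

Roommate i's FOC: ∂u_i/∂g_i = α_i − g_i = 0, so g_i* = α_i.
NE contributions = (3.8, 0.9); G = 4.7.

4.7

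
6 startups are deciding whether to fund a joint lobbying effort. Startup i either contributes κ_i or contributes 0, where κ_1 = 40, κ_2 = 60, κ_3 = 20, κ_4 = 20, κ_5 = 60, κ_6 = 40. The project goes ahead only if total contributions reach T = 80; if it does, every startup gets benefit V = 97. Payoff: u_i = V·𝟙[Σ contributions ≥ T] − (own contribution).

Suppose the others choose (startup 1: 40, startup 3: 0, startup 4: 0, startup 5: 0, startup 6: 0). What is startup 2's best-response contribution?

60

Others' total = 40. Contributing 60 brings total to 100 ≥ 80: gain V − κ_2 = 37.
Best response: 60.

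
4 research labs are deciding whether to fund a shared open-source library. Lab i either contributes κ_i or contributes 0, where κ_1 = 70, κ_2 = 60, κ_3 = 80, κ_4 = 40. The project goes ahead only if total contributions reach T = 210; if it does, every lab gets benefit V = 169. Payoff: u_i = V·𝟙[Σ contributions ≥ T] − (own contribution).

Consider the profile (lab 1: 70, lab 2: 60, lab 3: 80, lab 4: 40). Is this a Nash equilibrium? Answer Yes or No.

Total = 250 ≥ 210: provided.
Lab 1 (pledges 70, payoff 99): dropping to 0 → total 180, payoff 0. No gain.
Lab 2 (pledges 60, payoff 109): dropping to 0 → total 190, payoff 0. No gain.
Lab 3 (pledges 80, payoff 89): dropping to 0 → total 170, payoff 0. No gain.
Lab 4 (pledges 40, payoff 129): dropping to 0 → total 210, payoff 169. Profitable deviation.

No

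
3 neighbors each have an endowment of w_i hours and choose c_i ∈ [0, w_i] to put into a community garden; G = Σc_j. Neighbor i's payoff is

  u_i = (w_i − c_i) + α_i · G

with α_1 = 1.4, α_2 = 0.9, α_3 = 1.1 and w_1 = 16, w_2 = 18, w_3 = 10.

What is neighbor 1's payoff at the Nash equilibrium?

36.4

∂u_i/∂c_i = α_i − 1, so neighbor i contributes w_i if α_i > 1, else 0.
α_i > 1 for i ∈ {1, 3}; NE contributions (16, 0, 10), G = 26.
u_1 = (16 − 16) + 1.4·26 = 36.4.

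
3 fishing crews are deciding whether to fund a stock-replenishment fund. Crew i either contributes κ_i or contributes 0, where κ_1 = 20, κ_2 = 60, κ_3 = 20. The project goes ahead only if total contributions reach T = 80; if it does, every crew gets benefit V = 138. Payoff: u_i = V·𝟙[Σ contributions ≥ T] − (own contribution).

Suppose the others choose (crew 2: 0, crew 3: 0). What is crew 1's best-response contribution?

0

Others' total = 0. Even contributing 20 gives 20 < 80: no benefit either way.
Best response: 0.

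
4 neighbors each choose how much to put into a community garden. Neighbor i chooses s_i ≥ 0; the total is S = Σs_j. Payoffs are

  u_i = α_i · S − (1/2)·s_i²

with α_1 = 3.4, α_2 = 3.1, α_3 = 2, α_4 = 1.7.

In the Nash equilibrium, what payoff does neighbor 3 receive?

18.4

Neighbor i's FOC: ∂u_i/∂s_i = α_i − s_i = 0, so s_i* = α_i.
NE contributions = (3.4, 3.1, 2, 1.7); S = 10.2.
u_3 = α_3·S − ½·(s_3)² = 2·10.2 − ½·2² = 18.4.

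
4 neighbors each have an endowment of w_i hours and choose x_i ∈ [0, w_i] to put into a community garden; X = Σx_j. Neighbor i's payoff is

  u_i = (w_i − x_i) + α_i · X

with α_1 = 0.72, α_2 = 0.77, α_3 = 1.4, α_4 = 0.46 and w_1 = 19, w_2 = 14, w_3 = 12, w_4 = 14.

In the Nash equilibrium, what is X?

12

∂u_i/∂x_i = α_i − 1, so neighbor i contributes w_i if α_i > 1, else 0.
α_i > 1 for i ∈ {3}; NE contributions (0, 0, 12, 0), X = 12.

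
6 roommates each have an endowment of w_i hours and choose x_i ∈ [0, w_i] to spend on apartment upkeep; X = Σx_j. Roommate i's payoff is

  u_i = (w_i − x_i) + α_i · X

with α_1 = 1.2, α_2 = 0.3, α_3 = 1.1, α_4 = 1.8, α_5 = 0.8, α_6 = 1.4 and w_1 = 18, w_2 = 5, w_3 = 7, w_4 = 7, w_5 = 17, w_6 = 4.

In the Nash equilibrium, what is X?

36

∂u_i/∂x_i = α_i − 1, so roommate i contributes w_i if α_i > 1, else 0.
α_i > 1 for i ∈ {1, 3, 4, 6}; NE contributions (18, 0, 7, 7, 0, 4), X = 36.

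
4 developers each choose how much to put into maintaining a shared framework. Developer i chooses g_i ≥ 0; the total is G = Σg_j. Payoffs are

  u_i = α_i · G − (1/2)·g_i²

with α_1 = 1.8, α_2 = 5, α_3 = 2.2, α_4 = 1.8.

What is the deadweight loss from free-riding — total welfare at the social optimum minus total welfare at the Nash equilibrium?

Developer i's FOC: ∂u_i/∂g_i = α_i − g_i = 0, so g_i* = α_i.
NE contributions = (1.8, 5, 2.2, 1.8); G = 10.8.
W^NE = (Σα)·G − ½Σα_i² = 10.8² − ½·36.32 = 98.48.
Planner sets g_i = Σα_j = 10.8 for every i, so G^SO = 4·10.8 = 43.2.
W^SO = (Σα)·G^SO − ½·4·(Σα)² = (4/2)·10.8² = 233.28.
Deadweight loss = W^SO − W^NE = 134.8.

134.8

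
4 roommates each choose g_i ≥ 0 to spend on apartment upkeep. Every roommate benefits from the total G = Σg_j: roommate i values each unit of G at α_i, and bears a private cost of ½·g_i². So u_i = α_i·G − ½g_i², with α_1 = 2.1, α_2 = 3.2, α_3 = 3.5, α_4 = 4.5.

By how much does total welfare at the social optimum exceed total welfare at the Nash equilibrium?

Roommate i's FOC: ∂u_i/∂g_i = α_i − g_i = 0, so g_i* = α_i.
NE contributions = (2.1, 3.2, 3.5, 4.5); G = 13.3.
W^NE = (Σα)·G − ½Σα_i² = 13.3² − ½·47.15 = 153.315.
Planner sets g_i = Σα_j = 13.3 for every i, so G^SO = 4·13.3 = 53.2.
W^SO = (Σα)·G^SO − ½·4·(Σα)² = (4/2)·13.3² = 353.78.
Deadweight loss = W^SO − W^NE = 200.465.

200.465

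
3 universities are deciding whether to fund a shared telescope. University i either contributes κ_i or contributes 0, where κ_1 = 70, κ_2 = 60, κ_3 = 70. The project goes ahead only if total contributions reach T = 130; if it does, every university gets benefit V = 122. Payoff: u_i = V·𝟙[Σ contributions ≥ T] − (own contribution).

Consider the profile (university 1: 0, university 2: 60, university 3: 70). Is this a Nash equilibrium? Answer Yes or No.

Yes

Total = 130 ≥ 130: provided.
University 1 (pledges 0, payoff 122): pledging 70 → total 200, payoff 52. No gain.
University 2 (pledges 60, payoff 62): dropping to 0 → total 70, payoff 0. No gain.
University 3 (pledges 70, payoff 52): dropping to 0 → total 60, payoff 0. No gain.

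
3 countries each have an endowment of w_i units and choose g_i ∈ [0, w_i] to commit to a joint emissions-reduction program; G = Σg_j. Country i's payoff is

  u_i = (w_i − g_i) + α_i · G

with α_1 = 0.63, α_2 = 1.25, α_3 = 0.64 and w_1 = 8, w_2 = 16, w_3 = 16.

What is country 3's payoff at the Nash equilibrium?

∂u_i/∂g_i = α_i − 1, so country i contributes w_i if α_i > 1, else 0.
α_i > 1 for i ∈ {2}; NE contributions (0, 16, 0), G = 16.
u_3 = (16 − 0) + 0.64·16 = 26.24.

26.24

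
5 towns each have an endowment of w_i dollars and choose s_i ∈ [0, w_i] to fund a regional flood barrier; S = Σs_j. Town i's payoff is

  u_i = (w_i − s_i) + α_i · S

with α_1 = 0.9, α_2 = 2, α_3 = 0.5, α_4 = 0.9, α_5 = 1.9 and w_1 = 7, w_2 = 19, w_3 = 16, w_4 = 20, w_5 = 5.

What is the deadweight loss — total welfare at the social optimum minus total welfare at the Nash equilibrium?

223.6

∂u_i/∂s_i = α_i − 1, so town i contributes w_i if α_i > 1, else 0.
α_i > 1 for i ∈ {2, 5}; NE contributions (0, 19, 0, 0, 5), S = 24.
W^NE = Σw_i − S^NE + (Σα_i)·S^NE = 67 + 5.2·24 = 191.8.
Planner: ∂(Σu_j)/∂s_i = Σα_j − 1 = 5.2 > 0, so everyone contributes w_i; S^SO = 67, W^SO = 67 + 5.2·67 = 415.4.
Deadweight loss = 223.6.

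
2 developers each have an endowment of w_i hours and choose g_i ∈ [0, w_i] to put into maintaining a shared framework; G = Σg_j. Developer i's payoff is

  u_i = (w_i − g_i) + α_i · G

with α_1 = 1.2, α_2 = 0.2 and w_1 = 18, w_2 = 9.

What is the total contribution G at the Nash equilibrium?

∂u_i/∂g_i = α_i − 1, so developer i contributes w_i if α_i > 1, else 0.
α_i > 1 for i ∈ {1}; NE contributions (18, 0), G = 18.

18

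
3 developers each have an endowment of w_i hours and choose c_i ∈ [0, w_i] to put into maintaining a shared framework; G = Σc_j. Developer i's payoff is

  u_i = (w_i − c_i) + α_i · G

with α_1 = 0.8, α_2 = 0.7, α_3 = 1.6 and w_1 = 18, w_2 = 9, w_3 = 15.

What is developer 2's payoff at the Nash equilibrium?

19.5

∂u_i/∂c_i = α_i − 1, so developer i contributes w_i if α_i > 1, else 0.
α_i > 1 for i ∈ {3}; NE contributions (0, 0, 15), G = 15.
u_2 = (9 − 0) + 0.7·15 = 19.5.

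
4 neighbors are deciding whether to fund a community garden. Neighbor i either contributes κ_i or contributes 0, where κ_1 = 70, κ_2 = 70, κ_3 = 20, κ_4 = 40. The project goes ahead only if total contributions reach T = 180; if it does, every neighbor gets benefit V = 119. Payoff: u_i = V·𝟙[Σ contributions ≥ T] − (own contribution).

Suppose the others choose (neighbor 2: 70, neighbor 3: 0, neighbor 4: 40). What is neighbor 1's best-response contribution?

Others' total = 110. Contributing 70 brings total to 180 ≥ 180: gain V − κ_1 = 49.
Best response: 70.

70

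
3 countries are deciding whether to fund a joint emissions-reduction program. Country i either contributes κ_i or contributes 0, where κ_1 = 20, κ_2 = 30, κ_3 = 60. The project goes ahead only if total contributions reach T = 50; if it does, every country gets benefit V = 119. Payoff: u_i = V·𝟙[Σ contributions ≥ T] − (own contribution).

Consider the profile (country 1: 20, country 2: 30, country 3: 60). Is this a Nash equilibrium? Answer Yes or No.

Total = 110 ≥ 50: provided.
Country 1 (pledges 20, payoff 99): dropping to 0 → total 90, payoff 119. Profitable deviation.

No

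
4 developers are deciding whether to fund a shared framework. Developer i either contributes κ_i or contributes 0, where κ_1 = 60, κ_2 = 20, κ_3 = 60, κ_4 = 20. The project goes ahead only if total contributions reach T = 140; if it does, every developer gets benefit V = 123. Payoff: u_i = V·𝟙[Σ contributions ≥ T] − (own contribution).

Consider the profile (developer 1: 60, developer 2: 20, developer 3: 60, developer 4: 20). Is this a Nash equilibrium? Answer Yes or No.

Total = 160 ≥ 140: provided.
Developer 1 (pledges 60, payoff 63): dropping to 0 → total 100, payoff 0. No gain.
Developer 2 (pledges 20, payoff 103): dropping to 0 → total 140, payoff 123. Profitable deviation.

No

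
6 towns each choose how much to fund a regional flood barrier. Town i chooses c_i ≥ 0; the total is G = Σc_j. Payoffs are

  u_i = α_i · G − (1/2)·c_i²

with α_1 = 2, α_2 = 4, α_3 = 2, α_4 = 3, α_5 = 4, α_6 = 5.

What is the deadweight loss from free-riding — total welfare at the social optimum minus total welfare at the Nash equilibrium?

Town i's FOC: ∂u_i/∂c_i = α_i − c_i = 0, so c_i* = α_i.
NE contributions = (2, 4, 2, 3, 4, 5); G = 20.
W^NE = (Σα)·G − ½Σα_i² = 20² − ½·74 = 363.
Planner sets c_i = Σα_j = 20 for every i, so G^SO = 6·20 = 120.
W^SO = (Σα)·G^SO − ½·6·(Σα)² = (6/2)·20² = 1200.
Deadweight loss = W^SO − W^NE = 837.

837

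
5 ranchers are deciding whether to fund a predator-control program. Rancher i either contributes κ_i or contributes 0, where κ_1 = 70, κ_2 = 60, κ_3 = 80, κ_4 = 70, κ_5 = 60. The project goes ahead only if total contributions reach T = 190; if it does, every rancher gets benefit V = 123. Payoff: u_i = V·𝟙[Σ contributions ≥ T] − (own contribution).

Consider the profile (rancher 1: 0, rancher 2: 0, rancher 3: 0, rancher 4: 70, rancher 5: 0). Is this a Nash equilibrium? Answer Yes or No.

No

Total = 70 < 190: not provided.
Rancher 1 (pledges 0, payoff 0): pledging 70 → total 140, payoff -70. No gain.
Rancher 2 (pledges 0, payoff 0): pledging 60 → total 130, payoff -60. No gain.
Rancher 3 (pledges 0, payoff 0): pledging 80 → total 150, payoff -80. No gain.
Rancher 4 (pledges 70, payoff -70): dropping to 0 → total 0, payoff 0. Profitable deviation.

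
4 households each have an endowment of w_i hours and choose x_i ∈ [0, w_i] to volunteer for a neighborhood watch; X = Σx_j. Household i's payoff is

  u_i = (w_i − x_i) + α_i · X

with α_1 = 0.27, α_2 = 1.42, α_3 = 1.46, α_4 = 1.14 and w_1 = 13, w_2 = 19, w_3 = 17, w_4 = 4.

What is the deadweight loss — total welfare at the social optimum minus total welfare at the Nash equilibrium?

42.77

∂u_i/∂x_i = α_i − 1, so household i contributes w_i if α_i > 1, else 0.
α_i > 1 for i ∈ {2, 3, 4}; NE contributions (0, 19, 17, 4), X = 40.
W^NE = Σw_i − X^NE + (Σα_i)·X^NE = 53 + 3.29·40 = 184.6.
Planner: ∂(Σu_j)/∂x_i = Σα_j − 1 = 3.29 > 0, so everyone contributes w_i; X^SO = 53, W^SO = 53 + 3.29·53 = 227.37.
Deadweight loss = 42.77.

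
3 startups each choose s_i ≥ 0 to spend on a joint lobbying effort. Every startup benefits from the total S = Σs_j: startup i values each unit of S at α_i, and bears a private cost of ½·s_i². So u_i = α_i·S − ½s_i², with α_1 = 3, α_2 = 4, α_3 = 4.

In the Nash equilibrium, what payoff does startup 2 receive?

Startup i's FOC: ∂u_i/∂s_i = α_i − s_i = 0, so s_i* = α_i.
NE contributions = (3, 4, 4); S = 11.
u_2 = α_2·S − ½·(s_2)² = 4·11 − ½·4² = 36.

36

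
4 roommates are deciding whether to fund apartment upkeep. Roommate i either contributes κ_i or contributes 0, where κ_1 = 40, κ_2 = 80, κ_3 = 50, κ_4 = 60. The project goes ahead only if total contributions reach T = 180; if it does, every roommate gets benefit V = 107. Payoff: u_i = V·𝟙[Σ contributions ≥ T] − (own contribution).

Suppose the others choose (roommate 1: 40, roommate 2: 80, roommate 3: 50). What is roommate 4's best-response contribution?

Others' total = 170. Contributing 60 brings total to 230 ≥ 180: gain V − κ_4 = 47.
Best response: 60.

60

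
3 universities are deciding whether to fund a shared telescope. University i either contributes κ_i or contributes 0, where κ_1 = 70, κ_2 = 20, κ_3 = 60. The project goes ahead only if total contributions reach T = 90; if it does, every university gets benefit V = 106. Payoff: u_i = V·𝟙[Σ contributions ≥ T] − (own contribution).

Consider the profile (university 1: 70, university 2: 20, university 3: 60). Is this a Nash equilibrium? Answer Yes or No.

Total = 150 ≥ 90: provided.
University 1 (pledges 70, payoff 36): dropping to 0 → total 80, payoff 0. No gain.
University 2 (pledges 20, payoff 86): dropping to 0 → total 130, payoff 106. Profitable deviation.

No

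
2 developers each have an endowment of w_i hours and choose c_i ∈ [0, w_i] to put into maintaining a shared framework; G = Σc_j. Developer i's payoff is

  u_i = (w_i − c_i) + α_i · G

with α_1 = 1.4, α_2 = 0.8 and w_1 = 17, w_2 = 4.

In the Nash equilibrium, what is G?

17

∂u_i/∂c_i = α_i − 1, so developer i contributes w_i if α_i > 1, else 0.
α_i > 1 for i ∈ {1}; NE contributions (17, 0), G = 17.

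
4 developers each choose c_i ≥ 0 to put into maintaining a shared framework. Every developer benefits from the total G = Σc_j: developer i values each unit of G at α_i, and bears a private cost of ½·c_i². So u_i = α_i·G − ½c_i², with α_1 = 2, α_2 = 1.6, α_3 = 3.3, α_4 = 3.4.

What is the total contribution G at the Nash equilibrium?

Developer i's FOC: ∂u_i/∂c_i = α_i − c_i = 0, so c_i* = α_i.
NE contributions = (2, 1.6, 3.3, 3.4); G = 10.3.

10.3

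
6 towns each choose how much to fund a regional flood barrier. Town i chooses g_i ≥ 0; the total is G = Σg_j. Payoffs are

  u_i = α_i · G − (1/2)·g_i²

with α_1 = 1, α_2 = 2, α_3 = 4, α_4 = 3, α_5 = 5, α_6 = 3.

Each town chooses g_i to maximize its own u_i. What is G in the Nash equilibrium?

Town i's FOC: ∂u_i/∂g_i = α_i − g_i = 0, so g_i* = α_i.
NE contributions = (1, 2, 4, 3, 5, 3); G = 18.

18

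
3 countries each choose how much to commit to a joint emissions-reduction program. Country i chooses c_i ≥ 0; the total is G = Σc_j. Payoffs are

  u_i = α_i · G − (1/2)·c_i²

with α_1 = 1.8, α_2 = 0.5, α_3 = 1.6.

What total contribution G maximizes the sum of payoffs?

11.7

Planner FOC: ∂(Σu_j)/∂c_i = (Σα_j) − c_i = 0, so c_i^SO = Σα_j = 3.9 for every i; G^SO = 11.7.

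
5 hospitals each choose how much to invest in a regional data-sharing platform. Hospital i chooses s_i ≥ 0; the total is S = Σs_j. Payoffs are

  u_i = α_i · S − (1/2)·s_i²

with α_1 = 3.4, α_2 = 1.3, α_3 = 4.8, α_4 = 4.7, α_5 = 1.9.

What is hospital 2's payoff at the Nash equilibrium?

Hospital i's FOC: ∂u_i/∂s_i = α_i − s_i = 0, so s_i* = α_i.
NE contributions = (3.4, 1.3, 4.8, 4.7, 1.9); S = 16.1.
u_2 = α_2·S − ½·(s_2)² = 1.3·16.1 − ½·1.3² = 20.085.

20.085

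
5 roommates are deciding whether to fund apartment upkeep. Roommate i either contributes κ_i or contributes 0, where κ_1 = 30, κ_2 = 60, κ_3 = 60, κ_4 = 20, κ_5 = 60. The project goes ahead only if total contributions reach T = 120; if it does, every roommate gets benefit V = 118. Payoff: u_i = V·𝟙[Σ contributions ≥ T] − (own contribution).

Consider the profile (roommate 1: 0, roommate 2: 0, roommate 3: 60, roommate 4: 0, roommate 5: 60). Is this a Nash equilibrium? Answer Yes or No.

Total = 120 ≥ 120: provided.
Roommate 1 (pledges 0, payoff 118): pledging 30 → total 150, payoff 88. No gain.
Roommate 2 (pledges 0, payoff 118): pledging 60 → total 180, payoff 58. No gain.
Roommate 3 (pledges 60, payoff 58): dropping to 0 → total 60, payoff 0. No gain.
Roommate 4 (pledges 0, payoff 118): pledging 20 → total 140, payoff 98. No gain.
Roommate 5 (pledges 60, payoff 58): dropping to 0 → total 60, payoff 0. No gain.

Yes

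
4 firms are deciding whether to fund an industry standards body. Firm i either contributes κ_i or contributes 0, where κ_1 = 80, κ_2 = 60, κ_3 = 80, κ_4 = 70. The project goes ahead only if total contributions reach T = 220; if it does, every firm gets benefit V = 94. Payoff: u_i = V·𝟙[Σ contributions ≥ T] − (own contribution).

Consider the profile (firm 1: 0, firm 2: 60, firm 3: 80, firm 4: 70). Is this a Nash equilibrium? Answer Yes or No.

Total = 210 < 220: not provided.
Firm 1 (pledges 0, payoff 0): pledging 80 → total 290, payoff 14. Profitable deviation.

No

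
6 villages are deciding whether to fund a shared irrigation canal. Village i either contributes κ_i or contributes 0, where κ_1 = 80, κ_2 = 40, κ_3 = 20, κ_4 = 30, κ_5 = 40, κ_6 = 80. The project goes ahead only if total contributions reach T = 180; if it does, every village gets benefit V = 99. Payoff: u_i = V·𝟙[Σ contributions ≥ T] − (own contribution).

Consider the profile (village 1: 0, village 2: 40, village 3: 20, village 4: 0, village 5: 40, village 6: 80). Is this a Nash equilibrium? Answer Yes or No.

Yes

Total = 180 ≥ 180: provided.
Village 1 (pledges 0, payoff 99): pledging 80 → total 260, payoff 19. No gain.
Village 2 (pledges 40, payoff 59): dropping to 0 → total 140, payoff 0. No gain.
Village 3 (pledges 20, payoff 79): dropping to 0 → total 160, payoff 0. No gain.
Village 4 (pledges 0, payoff 99): pledging 30 → total 210, payoff 69. No gain.
Village 5 (pledges 40, payoff 59): dropping to 0 → total 140, payoff 0. No gain.
Village 6 (pledges 80, payoff 19): dropping to 0 → total 100, payoff 0. No gain.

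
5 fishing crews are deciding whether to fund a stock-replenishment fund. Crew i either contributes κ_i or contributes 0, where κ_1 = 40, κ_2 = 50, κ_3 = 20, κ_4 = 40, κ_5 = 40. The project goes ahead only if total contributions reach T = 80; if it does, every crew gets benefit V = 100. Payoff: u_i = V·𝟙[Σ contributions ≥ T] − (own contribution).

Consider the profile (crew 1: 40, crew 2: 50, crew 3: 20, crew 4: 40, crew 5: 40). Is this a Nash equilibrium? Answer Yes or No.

No

Total = 190 ≥ 80: provided.
Crew 1 (pledges 40, payoff 60): dropping to 0 → total 150, payoff 100. Profitable deviation.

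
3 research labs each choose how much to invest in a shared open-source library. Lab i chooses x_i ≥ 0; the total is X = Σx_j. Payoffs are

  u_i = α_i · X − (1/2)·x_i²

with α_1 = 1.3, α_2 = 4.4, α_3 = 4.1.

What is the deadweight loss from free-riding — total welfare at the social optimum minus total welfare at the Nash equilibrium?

66.95

Lab i's FOC: ∂u_i/∂x_i = α_i − x_i = 0, so x_i* = α_i.
NE contributions = (1.3, 4.4, 4.1); X = 9.8.
W^NE = (Σα)·X − ½Σα_i² = 9.8² − ½·37.86 = 77.11.
Planner sets x_i = Σα_j = 9.8 for every i, so X^SO = 3·9.8 = 29.4.
W^SO = (Σα)·X^SO − ½·3·(Σα)² = (3/2)·9.8² = 144.06.
Deadweight loss = W^SO − W^NE = 66.95.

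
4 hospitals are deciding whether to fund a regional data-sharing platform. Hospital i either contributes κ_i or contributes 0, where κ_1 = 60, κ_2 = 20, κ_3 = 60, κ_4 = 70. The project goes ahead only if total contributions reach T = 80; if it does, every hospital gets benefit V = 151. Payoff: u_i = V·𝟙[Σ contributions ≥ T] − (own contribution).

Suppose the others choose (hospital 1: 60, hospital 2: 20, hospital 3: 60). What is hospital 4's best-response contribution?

0

Others' total = 140 ≥ 80; contributing adds cost 70 for no extra benefit.
Best response: 0.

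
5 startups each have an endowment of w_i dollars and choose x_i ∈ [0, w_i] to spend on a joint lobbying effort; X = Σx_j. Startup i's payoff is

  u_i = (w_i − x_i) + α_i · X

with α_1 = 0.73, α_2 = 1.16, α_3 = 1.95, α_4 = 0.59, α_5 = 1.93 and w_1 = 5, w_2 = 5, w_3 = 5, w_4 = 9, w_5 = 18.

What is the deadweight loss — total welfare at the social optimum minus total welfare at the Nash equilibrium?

∂u_i/∂x_i = α_i − 1, so startup i contributes w_i if α_i > 1, else 0.
α_i > 1 for i ∈ {2, 3, 5}; NE contributions (0, 5, 5, 0, 18), X = 28.
W^NE = Σw_i − X^NE + (Σα_i)·X^NE = 42 + 5.36·28 = 192.08.
Planner: ∂(Σu_j)/∂x_i = Σα_j − 1 = 5.36 > 0, so everyone contributes w_i; X^SO = 42, W^SO = 42 + 5.36·42 = 267.12.
Deadweight loss = 75.04.

75.04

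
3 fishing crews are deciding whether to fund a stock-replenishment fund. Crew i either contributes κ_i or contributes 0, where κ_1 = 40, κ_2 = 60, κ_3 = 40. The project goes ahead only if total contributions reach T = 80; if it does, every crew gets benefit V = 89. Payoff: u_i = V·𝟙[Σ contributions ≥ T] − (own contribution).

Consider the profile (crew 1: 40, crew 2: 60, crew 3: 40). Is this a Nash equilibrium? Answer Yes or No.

Total = 140 ≥ 80: provided.
Crew 1 (pledges 40, payoff 49): dropping to 0 → total 100, payoff 89. Profitable deviation.

No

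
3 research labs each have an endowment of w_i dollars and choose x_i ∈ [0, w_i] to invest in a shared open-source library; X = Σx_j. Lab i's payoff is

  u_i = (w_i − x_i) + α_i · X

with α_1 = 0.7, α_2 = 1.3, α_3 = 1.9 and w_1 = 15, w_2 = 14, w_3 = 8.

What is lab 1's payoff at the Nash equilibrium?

∂u_i/∂x_i = α_i − 1, so lab i contributes w_i if α_i > 1, else 0.
α_i > 1 for i ∈ {2, 3}; NE contributions (0, 14, 8), X = 22.
u_1 = (15 − 0) + 0.7·22 = 30.4.

30.4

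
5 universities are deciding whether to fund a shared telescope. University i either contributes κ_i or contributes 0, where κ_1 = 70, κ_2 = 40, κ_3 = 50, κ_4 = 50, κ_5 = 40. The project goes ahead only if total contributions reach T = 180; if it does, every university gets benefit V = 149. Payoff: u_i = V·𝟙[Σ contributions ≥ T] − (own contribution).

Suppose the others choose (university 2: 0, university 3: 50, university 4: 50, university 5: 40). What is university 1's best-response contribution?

Others' total = 140. Contributing 70 brings total to 210 ≥ 180: gain V − κ_1 = 79.
Best response: 70.

70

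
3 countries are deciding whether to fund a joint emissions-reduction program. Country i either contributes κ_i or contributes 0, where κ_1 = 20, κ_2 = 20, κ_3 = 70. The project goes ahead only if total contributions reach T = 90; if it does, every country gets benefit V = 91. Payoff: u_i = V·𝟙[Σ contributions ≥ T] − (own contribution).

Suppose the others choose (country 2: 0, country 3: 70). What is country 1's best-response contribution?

20

Others' total = 70. Contributing 20 brings total to 90 ≥ 90: gain V − κ_1 = 71.
Best response: 20.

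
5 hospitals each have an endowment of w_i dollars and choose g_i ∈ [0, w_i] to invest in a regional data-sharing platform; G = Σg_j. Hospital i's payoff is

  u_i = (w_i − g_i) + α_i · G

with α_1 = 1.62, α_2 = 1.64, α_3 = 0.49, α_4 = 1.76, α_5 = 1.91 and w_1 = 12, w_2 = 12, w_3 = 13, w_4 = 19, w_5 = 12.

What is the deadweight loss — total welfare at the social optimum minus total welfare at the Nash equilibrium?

∂u_i/∂g_i = α_i − 1, so hospital i contributes w_i if α_i > 1, else 0.
α_i > 1 for i ∈ {1, 2, 4, 5}; NE contributions (12, 12, 0, 19, 12), G = 55.
W^NE = Σw_i − G^NE + (Σα_i)·G^NE = 68 + 6.42·55 = 421.1.
Planner: ∂(Σu_j)/∂g_i = Σα_j − 1 = 6.42 > 0, so everyone contributes w_i; G^SO = 68, W^SO = 68 + 6.42·68 = 504.56.
Deadweight loss = 83.46.

83.46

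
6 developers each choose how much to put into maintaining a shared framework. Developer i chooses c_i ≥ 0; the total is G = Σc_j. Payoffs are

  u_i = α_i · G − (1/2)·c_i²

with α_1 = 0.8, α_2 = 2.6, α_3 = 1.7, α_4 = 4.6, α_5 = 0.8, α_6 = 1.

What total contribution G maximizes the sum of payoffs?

Planner FOC: ∂(Σu_j)/∂c_i = (Σα_j) − c_i = 0, so c_i^SO = Σα_j = 11.5 for every i; G^SO = 69.

69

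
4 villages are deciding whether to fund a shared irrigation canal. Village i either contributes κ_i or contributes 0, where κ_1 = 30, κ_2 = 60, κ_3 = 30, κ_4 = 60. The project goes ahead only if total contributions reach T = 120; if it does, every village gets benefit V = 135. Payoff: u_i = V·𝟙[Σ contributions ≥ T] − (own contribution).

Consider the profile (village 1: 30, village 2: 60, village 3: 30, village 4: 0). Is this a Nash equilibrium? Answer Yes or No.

Yes

Total = 120 ≥ 120: provided.
Village 1 (pledges 30, payoff 105): dropping to 0 → total 90, payoff 0. No gain.
Village 2 (pledges 60, payoff 75): dropping to 0 → total 60, payoff 0. No gain.
Village 3 (pledges 30, payoff 105): dropping to 0 → total 90, payoff 0. No gain.
Village 4 (pledges 0, payoff 135): pledging 60 → total 180, payoff 75. No gain.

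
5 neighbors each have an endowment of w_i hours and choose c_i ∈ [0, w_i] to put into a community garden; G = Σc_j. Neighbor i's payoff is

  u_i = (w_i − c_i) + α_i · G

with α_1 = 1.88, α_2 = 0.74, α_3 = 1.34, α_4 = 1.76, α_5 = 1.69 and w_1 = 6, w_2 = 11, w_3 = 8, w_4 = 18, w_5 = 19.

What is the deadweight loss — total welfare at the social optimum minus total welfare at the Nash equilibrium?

∂u_i/∂c_i = α_i − 1, so neighbor i contributes w_i if α_i > 1, else 0.
α_i > 1 for i ∈ {1, 3, 4, 5}; NE contributions (6, 0, 8, 18, 19), G = 51.
W^NE = Σw_i − G^NE + (Σα_i)·G^NE = 62 + 6.41·51 = 388.91.
Planner: ∂(Σu_j)/∂c_i = Σα_j − 1 = 6.41 > 0, so everyone contributes w_i; G^SO = 62, W^SO = 62 + 6.41·62 = 459.42.
Deadweight loss = 70.51.

70.51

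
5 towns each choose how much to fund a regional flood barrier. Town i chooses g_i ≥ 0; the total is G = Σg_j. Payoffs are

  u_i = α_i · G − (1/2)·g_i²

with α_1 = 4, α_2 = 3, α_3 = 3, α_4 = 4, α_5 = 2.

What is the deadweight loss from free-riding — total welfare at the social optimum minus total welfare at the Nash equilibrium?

Town i's FOC: ∂u_i/∂g_i = α_i − g_i = 0, so g_i* = α_i.
NE contributions = (4, 3, 3, 4, 2); G = 16.
W^NE = (Σα)·G − ½Σα_i² = 16² − ½·54 = 229.
Planner sets g_i = Σα_j = 16 for every i, so G^SO = 5·16 = 80.
W^SO = (Σα)·G^SO − ½·5·(Σα)² = (5/2)·16² = 640.
Deadweight loss = W^SO − W^NE = 411.

411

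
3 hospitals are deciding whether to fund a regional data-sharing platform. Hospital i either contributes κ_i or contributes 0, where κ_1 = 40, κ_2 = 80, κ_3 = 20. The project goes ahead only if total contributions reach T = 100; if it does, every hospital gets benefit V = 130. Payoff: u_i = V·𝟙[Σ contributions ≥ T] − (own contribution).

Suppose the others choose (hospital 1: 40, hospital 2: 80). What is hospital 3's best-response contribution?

Others' total = 120 ≥ 100; contributing adds cost 20 for no extra benefit.
Best response: 0.

0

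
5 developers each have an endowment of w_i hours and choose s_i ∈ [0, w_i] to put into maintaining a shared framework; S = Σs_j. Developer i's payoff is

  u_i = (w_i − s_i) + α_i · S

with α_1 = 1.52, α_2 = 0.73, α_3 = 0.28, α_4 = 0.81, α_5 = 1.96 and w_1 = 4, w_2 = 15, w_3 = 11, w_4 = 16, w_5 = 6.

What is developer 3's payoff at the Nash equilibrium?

∂u_i/∂s_i = α_i − 1, so developer i contributes w_i if α_i > 1, else 0.
α_i > 1 for i ∈ {1, 5}; NE contributions (4, 0, 0, 0, 6), S = 10.
u_3 = (11 − 0) + 0.28·10 = 13.8.

13.8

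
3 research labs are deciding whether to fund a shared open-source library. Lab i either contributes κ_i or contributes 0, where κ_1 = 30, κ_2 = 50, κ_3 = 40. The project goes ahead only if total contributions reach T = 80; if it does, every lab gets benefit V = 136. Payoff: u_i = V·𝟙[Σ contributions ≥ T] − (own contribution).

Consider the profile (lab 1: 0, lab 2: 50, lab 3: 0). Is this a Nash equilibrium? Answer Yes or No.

No

Total = 50 < 80: not provided.
Lab 1 (pledges 0, payoff 0): pledging 30 → total 80, payoff 106. Profitable deviation.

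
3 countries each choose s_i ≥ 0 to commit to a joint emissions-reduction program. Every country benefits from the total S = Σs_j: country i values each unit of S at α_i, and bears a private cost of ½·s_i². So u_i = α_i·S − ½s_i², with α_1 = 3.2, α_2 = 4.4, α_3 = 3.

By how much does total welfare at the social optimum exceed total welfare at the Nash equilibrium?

Country i's FOC: ∂u_i/∂s_i = α_i − s_i = 0, so s_i* = α_i.
NE contributions = (3.2, 4.4, 3); S = 10.6.
W^NE = (Σα)·S − ½Σα_i² = 10.6² − ½·38.6 = 93.06.
Planner sets s_i = Σα_j = 10.6 for every i, so S^SO = 3·10.6 = 31.8.
W^SO = (Σα)·S^SO − ½·3·(Σα)² = (3/2)·10.6² = 168.54.
Deadweight loss = W^SO − W^NE = 75.48.

75.48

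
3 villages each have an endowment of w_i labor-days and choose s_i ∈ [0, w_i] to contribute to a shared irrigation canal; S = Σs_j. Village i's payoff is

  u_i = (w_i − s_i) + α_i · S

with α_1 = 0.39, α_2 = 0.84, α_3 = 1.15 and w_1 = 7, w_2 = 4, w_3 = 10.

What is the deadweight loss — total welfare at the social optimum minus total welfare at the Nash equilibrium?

∂u_i/∂s_i = α_i − 1, so village i contributes w_i if α_i > 1, else 0.
α_i > 1 for i ∈ {3}; NE contributions (0, 0, 10), S = 10.
W^NE = Σw_i − S^NE + (Σα_i)·S^NE = 21 + 1.38·10 = 34.8.
Planner: ∂(Σu_j)/∂s_i = Σα_j − 1 = 1.38 > 0, so everyone contributes w_i; S^SO = 21, W^SO = 21 + 1.38·21 = 49.98.
Deadweight loss = 15.18.

15.18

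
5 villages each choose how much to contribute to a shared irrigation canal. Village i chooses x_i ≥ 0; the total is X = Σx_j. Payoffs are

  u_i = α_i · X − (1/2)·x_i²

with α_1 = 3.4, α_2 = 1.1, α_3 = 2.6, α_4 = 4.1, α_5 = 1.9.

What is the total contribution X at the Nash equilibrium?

Village i's FOC: ∂u_i/∂x_i = α_i − x_i = 0, so x_i* = α_i.
NE contributions = (3.4, 1.1, 2.6, 4.1, 1.9); X = 13.1.

13.1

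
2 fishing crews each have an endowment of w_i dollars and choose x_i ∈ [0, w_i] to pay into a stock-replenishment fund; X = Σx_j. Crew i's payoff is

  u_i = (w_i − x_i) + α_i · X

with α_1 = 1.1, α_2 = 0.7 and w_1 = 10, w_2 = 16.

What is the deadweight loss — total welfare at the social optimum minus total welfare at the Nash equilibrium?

12.8

∂u_i/∂x_i = α_i − 1, so crew i contributes w_i if α_i > 1, else 0.
α_i > 1 for i ∈ {1}; NE contributions (10, 0), X = 10.
W^NE = Σw_i − X^NE + (Σα_i)·X^NE = 26 + 0.8·10 = 34.
Planner: ∂(Σu_j)/∂x_i = Σα_j − 1 = 0.8 > 0, so everyone contributes w_i; X^SO = 26, W^SO = 26 + 0.8·26 = 46.8.
Deadweight loss = 12.8.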